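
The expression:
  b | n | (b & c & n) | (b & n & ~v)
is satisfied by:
  {n: True, b: True}
  {n: True, b: False}
  {b: True, n: False}


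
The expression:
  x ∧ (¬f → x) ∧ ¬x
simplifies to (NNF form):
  False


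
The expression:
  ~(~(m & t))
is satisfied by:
  {t: True, m: True}


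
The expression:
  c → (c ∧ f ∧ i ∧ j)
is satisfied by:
  {j: True, i: True, f: True, c: False}
  {j: True, i: True, f: False, c: False}
  {j: True, f: True, i: False, c: False}
  {j: True, f: False, i: False, c: False}
  {i: True, f: True, j: False, c: False}
  {i: True, f: False, j: False, c: False}
  {f: True, j: False, i: False, c: False}
  {f: False, j: False, i: False, c: False}
  {c: True, j: True, i: True, f: True}


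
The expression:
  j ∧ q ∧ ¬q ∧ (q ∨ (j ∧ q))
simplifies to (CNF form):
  False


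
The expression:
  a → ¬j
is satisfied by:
  {a: False, j: False}
  {j: True, a: False}
  {a: True, j: False}


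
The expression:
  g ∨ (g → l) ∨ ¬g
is always true.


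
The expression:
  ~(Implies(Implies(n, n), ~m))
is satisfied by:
  {m: True}


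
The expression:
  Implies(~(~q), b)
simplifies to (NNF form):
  b | ~q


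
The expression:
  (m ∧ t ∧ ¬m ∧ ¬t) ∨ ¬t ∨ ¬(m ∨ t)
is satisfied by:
  {t: False}


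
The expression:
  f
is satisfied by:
  {f: True}


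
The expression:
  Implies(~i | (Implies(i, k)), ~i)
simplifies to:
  ~i | ~k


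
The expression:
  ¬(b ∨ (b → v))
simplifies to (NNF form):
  False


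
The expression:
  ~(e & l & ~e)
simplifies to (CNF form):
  True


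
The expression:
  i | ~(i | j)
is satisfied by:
  {i: True, j: False}
  {j: False, i: False}
  {j: True, i: True}


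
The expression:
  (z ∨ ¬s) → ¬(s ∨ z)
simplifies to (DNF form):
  ¬z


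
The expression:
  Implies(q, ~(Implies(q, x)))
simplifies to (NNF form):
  ~q | ~x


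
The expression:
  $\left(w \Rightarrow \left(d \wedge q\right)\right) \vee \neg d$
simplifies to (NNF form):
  $q \vee \neg d \vee \neg w$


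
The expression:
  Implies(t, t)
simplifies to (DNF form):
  True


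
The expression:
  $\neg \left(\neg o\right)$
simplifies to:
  $o$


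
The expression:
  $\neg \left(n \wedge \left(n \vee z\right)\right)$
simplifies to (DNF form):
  $\neg n$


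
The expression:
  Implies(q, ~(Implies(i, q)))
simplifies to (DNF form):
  ~q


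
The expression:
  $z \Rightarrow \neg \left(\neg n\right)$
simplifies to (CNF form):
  $n \vee \neg z$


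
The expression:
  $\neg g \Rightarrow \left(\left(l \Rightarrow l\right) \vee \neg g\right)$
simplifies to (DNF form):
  $\text{True}$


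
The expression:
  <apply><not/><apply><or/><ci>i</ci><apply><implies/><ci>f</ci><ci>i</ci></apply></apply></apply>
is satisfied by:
  {f: True, i: False}


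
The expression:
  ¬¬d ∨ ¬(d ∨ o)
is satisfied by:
  {d: True, o: False}
  {o: False, d: False}
  {o: True, d: True}


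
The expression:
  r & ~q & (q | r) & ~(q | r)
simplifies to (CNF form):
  False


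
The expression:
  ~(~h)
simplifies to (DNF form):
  h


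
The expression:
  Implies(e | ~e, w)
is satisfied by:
  {w: True}


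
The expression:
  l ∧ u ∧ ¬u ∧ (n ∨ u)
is never true.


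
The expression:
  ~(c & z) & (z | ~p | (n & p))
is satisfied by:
  {n: True, p: False, z: False, c: False}
  {n: False, p: False, z: False, c: False}
  {c: True, n: True, p: False, z: False}
  {c: True, n: False, p: False, z: False}
  {p: True, n: True, c: False, z: False}
  {c: True, p: True, n: True, z: False}
  {z: True, n: True, p: False, c: False}
  {z: True, n: False, p: False, c: False}
  {z: True, p: True, n: True, c: False}
  {z: True, p: True, n: False, c: False}


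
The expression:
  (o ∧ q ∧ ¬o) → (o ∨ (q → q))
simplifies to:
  True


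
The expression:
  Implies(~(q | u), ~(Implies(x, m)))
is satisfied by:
  {q: True, u: True, x: True, m: False}
  {q: True, u: True, x: False, m: False}
  {q: True, u: True, m: True, x: True}
  {q: True, u: True, m: True, x: False}
  {q: True, x: True, m: False, u: False}
  {q: True, x: False, m: False, u: False}
  {q: True, m: True, x: True, u: False}
  {q: True, m: True, x: False, u: False}
  {u: True, x: True, m: False, q: False}
  {u: True, x: False, m: False, q: False}
  {u: True, m: True, x: True, q: False}
  {u: True, m: True, x: False, q: False}
  {x: True, u: False, m: False, q: False}


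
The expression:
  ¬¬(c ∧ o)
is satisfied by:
  {c: True, o: True}


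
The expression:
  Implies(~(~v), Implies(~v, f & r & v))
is always true.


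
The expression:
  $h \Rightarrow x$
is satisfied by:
  {x: True, h: False}
  {h: False, x: False}
  {h: True, x: True}


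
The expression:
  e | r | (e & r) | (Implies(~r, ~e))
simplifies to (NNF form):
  True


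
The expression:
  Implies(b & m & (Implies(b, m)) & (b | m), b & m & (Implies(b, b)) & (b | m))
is always true.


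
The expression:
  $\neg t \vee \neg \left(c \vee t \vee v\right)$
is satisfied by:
  {t: False}


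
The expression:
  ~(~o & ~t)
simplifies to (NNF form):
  o | t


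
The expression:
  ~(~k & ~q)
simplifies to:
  k | q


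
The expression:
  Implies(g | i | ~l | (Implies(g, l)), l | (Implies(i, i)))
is always true.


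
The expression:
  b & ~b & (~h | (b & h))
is never true.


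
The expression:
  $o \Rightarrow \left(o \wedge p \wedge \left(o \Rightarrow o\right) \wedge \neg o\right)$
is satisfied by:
  {o: False}


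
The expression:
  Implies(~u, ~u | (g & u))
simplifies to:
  True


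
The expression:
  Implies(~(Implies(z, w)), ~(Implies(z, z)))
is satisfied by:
  {w: True, z: False}
  {z: False, w: False}
  {z: True, w: True}


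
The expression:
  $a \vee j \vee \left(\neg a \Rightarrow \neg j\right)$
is always true.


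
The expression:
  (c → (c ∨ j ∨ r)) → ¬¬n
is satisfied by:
  {n: True}


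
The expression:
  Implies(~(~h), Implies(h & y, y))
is always true.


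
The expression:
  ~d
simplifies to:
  ~d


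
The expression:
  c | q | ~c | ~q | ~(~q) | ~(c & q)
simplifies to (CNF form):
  True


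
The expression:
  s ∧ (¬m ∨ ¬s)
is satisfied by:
  {s: True, m: False}


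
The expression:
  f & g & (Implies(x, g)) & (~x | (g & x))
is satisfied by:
  {g: True, f: True}


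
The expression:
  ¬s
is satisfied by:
  {s: False}


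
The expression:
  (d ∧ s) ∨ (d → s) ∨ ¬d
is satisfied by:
  {s: True, d: False}
  {d: False, s: False}
  {d: True, s: True}


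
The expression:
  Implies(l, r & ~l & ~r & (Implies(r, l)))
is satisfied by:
  {l: False}


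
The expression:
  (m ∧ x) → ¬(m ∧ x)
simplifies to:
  ¬m ∨ ¬x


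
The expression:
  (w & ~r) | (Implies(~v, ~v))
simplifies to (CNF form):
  True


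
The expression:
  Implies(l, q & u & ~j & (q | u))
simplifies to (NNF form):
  ~l | (q & u & ~j)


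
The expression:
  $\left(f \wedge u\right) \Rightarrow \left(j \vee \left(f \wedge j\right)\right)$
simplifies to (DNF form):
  $j \vee \neg f \vee \neg u$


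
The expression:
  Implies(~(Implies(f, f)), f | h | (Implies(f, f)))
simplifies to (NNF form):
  True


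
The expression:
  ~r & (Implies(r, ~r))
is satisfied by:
  {r: False}


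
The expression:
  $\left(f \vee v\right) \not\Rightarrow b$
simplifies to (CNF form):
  $\neg b \wedge \left(f \vee v\right)$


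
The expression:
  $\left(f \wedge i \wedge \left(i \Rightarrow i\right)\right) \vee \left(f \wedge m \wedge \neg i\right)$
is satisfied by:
  {i: True, m: True, f: True}
  {i: True, f: True, m: False}
  {m: True, f: True, i: False}


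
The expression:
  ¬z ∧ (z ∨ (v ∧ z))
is never true.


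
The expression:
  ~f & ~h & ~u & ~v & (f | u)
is never true.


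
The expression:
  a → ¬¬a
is always true.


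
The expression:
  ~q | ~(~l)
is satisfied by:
  {l: True, q: False}
  {q: False, l: False}
  {q: True, l: True}


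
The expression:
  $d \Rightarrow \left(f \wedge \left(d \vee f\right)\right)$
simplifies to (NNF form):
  $f \vee \neg d$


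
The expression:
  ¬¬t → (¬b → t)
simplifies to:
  True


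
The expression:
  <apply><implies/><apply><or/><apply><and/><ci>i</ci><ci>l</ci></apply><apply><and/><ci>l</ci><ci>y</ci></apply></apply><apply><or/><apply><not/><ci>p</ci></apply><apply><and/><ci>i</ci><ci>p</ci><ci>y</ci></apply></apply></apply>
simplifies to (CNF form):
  <apply><and/><apply><or/><ci>i</ci><apply><not/><ci>i</ci></apply><apply><not/><ci>l</ci></apply><apply><not/><ci>p</ci></apply></apply><apply><or/><ci>i</ci><apply><not/><ci>l</ci></apply><apply><not/><ci>p</ci></apply><apply><not/><ci>y</ci></apply></apply><apply><or/><ci>y</ci><apply><not/><ci>i</ci></apply><apply><not/><ci>l</ci></apply><apply><not/><ci>p</ci></apply></apply><apply><or/><ci>y</ci><apply><not/><ci>l</ci></apply><apply><not/><ci>p</ci></apply><apply><not/><ci>y</ci></apply></apply></apply>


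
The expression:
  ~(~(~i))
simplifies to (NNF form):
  ~i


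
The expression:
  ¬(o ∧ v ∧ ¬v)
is always true.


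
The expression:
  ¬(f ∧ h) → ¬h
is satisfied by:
  {f: True, h: False}
  {h: False, f: False}
  {h: True, f: True}


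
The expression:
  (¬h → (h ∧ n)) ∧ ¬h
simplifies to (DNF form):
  False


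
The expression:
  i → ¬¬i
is always true.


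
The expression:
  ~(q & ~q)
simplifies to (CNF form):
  True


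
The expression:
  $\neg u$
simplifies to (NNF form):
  $\neg u$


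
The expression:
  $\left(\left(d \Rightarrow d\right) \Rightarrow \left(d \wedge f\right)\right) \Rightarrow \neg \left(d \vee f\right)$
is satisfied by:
  {d: False, f: False}
  {f: True, d: False}
  {d: True, f: False}


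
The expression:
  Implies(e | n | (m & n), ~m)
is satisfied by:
  {n: False, m: False, e: False}
  {e: True, n: False, m: False}
  {n: True, e: False, m: False}
  {e: True, n: True, m: False}
  {m: True, e: False, n: False}


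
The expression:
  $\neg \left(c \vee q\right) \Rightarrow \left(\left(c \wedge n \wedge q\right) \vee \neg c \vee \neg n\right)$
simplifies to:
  $\text{True}$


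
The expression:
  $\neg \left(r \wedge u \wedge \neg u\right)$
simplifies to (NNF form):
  $\text{True}$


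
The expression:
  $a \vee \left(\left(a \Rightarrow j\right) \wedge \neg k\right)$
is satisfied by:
  {a: True, k: False}
  {k: False, a: False}
  {k: True, a: True}


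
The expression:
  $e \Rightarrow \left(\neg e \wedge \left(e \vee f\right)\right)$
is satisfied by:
  {e: False}


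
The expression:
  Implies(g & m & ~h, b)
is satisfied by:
  {h: True, b: True, g: False, m: False}
  {h: True, g: False, m: False, b: False}
  {b: True, g: False, m: False, h: False}
  {b: False, g: False, m: False, h: False}
  {h: True, m: True, b: True, g: False}
  {h: True, m: True, b: False, g: False}
  {m: True, b: True, h: False, g: False}
  {m: True, h: False, g: False, b: False}
  {b: True, h: True, g: True, m: False}
  {h: True, g: True, b: False, m: False}
  {b: True, g: True, h: False, m: False}
  {g: True, h: False, m: False, b: False}
  {h: True, m: True, g: True, b: True}
  {h: True, m: True, g: True, b: False}
  {m: True, g: True, b: True, h: False}


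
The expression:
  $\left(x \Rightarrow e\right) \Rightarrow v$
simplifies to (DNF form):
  $v \vee \left(x \wedge \neg e\right)$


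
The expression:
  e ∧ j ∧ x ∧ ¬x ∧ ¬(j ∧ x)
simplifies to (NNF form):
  False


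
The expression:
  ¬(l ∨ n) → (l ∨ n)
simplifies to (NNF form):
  l ∨ n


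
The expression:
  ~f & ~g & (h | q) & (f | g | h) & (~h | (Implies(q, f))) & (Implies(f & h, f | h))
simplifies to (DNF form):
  h & ~f & ~g & ~q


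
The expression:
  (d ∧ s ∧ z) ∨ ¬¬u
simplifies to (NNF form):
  u ∨ (d ∧ s ∧ z)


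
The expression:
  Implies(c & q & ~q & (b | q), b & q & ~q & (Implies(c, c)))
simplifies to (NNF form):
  True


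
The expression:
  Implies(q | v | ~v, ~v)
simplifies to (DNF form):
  ~v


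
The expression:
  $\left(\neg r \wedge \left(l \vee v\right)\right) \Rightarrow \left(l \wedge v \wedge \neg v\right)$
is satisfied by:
  {r: True, l: False, v: False}
  {r: True, v: True, l: False}
  {r: True, l: True, v: False}
  {r: True, v: True, l: True}
  {v: False, l: False, r: False}


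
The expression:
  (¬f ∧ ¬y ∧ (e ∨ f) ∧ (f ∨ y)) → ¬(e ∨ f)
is always true.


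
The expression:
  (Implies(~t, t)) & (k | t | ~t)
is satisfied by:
  {t: True}


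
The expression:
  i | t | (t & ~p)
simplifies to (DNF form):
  i | t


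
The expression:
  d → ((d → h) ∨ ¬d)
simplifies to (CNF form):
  h ∨ ¬d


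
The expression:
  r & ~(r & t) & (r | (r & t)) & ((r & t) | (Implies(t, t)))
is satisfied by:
  {r: True, t: False}


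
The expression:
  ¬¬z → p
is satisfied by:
  {p: True, z: False}
  {z: False, p: False}
  {z: True, p: True}


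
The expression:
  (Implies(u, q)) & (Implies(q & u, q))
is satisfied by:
  {q: True, u: False}
  {u: False, q: False}
  {u: True, q: True}


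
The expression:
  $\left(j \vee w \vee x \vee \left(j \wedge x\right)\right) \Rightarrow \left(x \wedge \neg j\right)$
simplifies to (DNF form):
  $\left(x \wedge \neg j\right) \vee \left(\neg j \wedge \neg w\right)$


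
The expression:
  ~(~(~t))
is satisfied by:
  {t: False}


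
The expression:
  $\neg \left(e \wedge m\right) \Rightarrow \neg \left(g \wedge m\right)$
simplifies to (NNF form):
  $e \vee \neg g \vee \neg m$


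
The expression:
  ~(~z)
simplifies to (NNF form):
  z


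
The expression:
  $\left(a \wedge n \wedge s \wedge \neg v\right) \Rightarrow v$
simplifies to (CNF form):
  $v \vee \neg a \vee \neg n \vee \neg s$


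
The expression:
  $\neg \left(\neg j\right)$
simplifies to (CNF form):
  $j$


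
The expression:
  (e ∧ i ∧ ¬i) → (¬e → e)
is always true.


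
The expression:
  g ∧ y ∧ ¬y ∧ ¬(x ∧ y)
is never true.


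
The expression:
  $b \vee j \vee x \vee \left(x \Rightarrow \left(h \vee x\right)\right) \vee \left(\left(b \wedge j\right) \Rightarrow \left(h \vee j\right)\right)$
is always true.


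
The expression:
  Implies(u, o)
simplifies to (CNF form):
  o | ~u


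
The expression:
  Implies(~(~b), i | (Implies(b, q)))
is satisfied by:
  {i: True, q: True, b: False}
  {i: True, q: False, b: False}
  {q: True, i: False, b: False}
  {i: False, q: False, b: False}
  {i: True, b: True, q: True}
  {i: True, b: True, q: False}
  {b: True, q: True, i: False}


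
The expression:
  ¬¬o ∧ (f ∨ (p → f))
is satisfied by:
  {f: True, o: True, p: False}
  {o: True, p: False, f: False}
  {f: True, p: True, o: True}


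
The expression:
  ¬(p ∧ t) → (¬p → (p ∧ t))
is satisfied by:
  {p: True}


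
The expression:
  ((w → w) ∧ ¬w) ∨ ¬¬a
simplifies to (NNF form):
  a ∨ ¬w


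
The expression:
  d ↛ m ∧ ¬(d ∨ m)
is never true.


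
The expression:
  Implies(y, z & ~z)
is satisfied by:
  {y: False}


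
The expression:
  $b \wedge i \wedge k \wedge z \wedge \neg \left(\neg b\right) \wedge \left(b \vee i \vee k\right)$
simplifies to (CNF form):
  $b \wedge i \wedge k \wedge z$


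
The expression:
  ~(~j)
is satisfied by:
  {j: True}


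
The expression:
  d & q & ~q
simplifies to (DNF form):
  False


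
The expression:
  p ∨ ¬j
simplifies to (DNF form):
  p ∨ ¬j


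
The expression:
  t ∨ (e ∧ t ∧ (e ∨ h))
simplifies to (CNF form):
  t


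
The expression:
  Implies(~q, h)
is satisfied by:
  {q: True, h: True}
  {q: True, h: False}
  {h: True, q: False}


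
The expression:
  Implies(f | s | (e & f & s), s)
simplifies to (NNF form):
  s | ~f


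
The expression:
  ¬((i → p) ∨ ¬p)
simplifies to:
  False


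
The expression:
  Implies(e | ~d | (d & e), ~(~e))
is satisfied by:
  {d: True, e: True}
  {d: True, e: False}
  {e: True, d: False}


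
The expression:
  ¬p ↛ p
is always true.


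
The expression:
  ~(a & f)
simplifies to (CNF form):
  ~a | ~f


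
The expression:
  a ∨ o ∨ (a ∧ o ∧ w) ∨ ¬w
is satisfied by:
  {a: True, o: True, w: False}
  {a: True, w: False, o: False}
  {o: True, w: False, a: False}
  {o: False, w: False, a: False}
  {a: True, o: True, w: True}
  {a: True, w: True, o: False}
  {o: True, w: True, a: False}


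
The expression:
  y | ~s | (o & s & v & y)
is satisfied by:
  {y: True, s: False}
  {s: False, y: False}
  {s: True, y: True}


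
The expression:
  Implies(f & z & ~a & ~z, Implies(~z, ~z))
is always true.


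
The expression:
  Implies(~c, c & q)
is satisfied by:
  {c: True}


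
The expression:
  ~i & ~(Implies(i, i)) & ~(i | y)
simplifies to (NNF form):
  False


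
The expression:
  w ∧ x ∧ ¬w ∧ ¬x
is never true.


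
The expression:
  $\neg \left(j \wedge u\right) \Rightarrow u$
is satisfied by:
  {u: True}


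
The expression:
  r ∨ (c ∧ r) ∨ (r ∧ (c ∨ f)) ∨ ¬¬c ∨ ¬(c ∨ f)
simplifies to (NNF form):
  c ∨ r ∨ ¬f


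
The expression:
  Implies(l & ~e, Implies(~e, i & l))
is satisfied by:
  {i: True, e: True, l: False}
  {i: True, l: False, e: False}
  {e: True, l: False, i: False}
  {e: False, l: False, i: False}
  {i: True, e: True, l: True}
  {i: True, l: True, e: False}
  {e: True, l: True, i: False}


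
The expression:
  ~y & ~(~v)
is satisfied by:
  {v: True, y: False}


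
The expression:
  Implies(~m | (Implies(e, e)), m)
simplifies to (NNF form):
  m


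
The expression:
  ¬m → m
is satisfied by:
  {m: True}


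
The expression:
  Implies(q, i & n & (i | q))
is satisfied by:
  {n: True, i: True, q: False}
  {n: True, i: False, q: False}
  {i: True, n: False, q: False}
  {n: False, i: False, q: False}
  {n: True, q: True, i: True}


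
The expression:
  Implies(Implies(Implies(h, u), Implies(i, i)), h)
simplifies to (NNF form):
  h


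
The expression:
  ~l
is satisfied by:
  {l: False}


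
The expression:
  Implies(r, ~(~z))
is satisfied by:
  {z: True, r: False}
  {r: False, z: False}
  {r: True, z: True}


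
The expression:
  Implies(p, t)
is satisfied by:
  {t: True, p: False}
  {p: False, t: False}
  {p: True, t: True}


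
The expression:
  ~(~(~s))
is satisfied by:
  {s: False}


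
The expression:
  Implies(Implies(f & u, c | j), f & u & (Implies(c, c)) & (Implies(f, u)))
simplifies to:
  f & u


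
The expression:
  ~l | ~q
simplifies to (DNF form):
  ~l | ~q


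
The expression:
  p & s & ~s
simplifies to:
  False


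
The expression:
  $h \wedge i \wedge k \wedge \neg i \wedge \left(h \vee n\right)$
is never true.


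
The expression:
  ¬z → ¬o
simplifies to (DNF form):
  z ∨ ¬o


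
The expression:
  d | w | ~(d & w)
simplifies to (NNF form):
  True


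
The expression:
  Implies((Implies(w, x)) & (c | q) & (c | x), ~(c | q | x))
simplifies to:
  (w & ~x) | (~c & ~q) | (~c & ~x)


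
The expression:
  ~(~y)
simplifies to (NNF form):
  y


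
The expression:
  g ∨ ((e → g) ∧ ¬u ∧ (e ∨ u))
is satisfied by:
  {g: True}


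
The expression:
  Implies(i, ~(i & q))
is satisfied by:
  {q: False, i: False}
  {i: True, q: False}
  {q: True, i: False}


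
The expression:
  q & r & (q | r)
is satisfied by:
  {r: True, q: True}


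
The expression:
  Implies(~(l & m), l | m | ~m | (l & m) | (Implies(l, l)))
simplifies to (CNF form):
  True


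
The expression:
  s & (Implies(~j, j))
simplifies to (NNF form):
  j & s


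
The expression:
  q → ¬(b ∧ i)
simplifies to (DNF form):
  ¬b ∨ ¬i ∨ ¬q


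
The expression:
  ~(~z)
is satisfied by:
  {z: True}


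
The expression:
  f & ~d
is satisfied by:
  {f: True, d: False}


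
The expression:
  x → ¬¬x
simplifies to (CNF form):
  True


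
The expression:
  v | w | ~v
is always true.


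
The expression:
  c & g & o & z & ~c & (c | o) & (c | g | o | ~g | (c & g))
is never true.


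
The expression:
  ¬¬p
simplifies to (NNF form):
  p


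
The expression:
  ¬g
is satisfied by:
  {g: False}


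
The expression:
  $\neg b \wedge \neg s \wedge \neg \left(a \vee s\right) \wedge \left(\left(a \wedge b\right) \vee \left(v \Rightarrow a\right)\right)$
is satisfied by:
  {b: False, v: False, a: False, s: False}


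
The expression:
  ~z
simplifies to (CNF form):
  ~z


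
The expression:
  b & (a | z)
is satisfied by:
  {b: True, a: True, z: True}
  {b: True, a: True, z: False}
  {b: True, z: True, a: False}


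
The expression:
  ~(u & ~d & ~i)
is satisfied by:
  {i: True, d: True, u: False}
  {i: True, u: False, d: False}
  {d: True, u: False, i: False}
  {d: False, u: False, i: False}
  {i: True, d: True, u: True}
  {i: True, u: True, d: False}
  {d: True, u: True, i: False}


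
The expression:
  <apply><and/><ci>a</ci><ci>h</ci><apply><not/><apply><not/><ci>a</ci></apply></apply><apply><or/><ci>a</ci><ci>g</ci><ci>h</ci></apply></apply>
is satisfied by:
  {a: True, h: True}


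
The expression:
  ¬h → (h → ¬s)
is always true.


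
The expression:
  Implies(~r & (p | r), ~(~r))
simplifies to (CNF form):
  r | ~p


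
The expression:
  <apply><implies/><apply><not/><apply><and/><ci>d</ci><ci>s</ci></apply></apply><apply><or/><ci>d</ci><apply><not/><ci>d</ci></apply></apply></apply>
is always true.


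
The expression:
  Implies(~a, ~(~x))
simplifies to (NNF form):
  a | x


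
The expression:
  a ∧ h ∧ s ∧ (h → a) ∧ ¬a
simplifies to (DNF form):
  False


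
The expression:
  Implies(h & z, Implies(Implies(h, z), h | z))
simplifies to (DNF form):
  True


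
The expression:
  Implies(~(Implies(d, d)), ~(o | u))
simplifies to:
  True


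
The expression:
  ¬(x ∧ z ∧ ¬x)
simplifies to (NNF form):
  True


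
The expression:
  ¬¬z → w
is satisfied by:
  {w: True, z: False}
  {z: False, w: False}
  {z: True, w: True}


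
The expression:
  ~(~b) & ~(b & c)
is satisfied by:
  {b: True, c: False}


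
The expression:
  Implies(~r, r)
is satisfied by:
  {r: True}


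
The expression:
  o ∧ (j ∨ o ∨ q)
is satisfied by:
  {o: True}


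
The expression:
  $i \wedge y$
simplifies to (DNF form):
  $i \wedge y$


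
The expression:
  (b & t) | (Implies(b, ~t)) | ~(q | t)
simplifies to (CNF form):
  True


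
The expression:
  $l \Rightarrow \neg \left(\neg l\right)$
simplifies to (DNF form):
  $\text{True}$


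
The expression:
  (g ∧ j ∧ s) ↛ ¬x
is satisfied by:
  {j: True, s: True, x: True, g: True}


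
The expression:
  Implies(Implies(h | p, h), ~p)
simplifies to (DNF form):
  ~h | ~p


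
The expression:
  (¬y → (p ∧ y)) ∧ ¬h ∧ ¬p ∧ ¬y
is never true.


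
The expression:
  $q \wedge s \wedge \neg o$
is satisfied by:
  {s: True, q: True, o: False}


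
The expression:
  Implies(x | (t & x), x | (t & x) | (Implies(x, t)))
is always true.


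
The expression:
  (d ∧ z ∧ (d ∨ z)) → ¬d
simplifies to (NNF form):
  ¬d ∨ ¬z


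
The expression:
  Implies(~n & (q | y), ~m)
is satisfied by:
  {n: True, q: False, m: False, y: False}
  {n: True, y: True, q: False, m: False}
  {n: True, q: True, m: False, y: False}
  {n: True, y: True, q: True, m: False}
  {y: False, q: False, m: False, n: False}
  {y: True, q: False, m: False, n: False}
  {q: True, y: False, m: False, n: False}
  {y: True, q: True, m: False, n: False}
  {m: True, n: True, y: False, q: False}
  {y: True, m: True, n: True, q: False}
  {m: True, n: True, q: True, y: False}
  {y: True, m: True, n: True, q: True}
  {m: True, n: False, q: False, y: False}


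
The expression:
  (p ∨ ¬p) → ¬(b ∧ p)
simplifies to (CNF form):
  ¬b ∨ ¬p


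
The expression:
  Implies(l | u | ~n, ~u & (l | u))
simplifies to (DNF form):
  (l & ~u) | (n & ~u)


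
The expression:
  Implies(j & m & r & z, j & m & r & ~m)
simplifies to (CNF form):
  ~j | ~m | ~r | ~z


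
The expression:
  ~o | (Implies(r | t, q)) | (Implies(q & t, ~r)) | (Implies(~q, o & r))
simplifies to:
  True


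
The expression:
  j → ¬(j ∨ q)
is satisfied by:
  {j: False}


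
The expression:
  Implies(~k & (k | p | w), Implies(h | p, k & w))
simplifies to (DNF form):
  k | (~h & ~p) | (~p & ~w)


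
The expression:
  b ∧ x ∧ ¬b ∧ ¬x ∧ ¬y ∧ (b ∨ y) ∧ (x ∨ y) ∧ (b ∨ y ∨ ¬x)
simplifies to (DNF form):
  False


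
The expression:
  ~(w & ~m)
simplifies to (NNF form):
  m | ~w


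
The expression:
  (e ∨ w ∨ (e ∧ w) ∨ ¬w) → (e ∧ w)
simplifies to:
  e ∧ w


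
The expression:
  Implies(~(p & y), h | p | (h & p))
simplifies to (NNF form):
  h | p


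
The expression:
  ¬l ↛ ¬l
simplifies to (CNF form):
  False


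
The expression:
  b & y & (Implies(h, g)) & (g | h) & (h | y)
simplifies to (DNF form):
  b & g & y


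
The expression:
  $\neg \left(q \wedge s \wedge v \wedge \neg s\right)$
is always true.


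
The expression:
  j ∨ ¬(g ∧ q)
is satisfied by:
  {j: True, q: False, g: False}
  {j: False, q: False, g: False}
  {g: True, j: True, q: False}
  {g: True, j: False, q: False}
  {q: True, j: True, g: False}
  {q: True, j: False, g: False}
  {q: True, g: True, j: True}


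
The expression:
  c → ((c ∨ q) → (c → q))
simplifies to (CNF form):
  q ∨ ¬c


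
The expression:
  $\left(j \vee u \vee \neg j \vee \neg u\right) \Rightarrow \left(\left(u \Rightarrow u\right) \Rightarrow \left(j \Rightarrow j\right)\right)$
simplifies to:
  $\text{True}$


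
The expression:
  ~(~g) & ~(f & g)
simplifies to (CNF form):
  g & ~f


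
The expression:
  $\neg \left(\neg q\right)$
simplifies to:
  $q$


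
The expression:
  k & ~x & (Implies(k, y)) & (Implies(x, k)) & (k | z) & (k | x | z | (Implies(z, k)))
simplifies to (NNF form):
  k & y & ~x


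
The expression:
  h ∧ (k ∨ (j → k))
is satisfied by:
  {h: True, k: True, j: False}
  {h: True, k: False, j: False}
  {h: True, j: True, k: True}


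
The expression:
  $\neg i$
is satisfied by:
  {i: False}


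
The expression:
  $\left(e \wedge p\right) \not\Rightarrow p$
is never true.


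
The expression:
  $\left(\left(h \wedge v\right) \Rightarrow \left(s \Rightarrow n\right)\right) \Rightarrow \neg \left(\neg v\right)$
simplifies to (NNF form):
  $v$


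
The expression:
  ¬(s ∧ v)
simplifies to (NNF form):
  ¬s ∨ ¬v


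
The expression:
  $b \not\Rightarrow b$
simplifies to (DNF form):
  $\text{False}$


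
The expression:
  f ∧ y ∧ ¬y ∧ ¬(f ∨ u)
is never true.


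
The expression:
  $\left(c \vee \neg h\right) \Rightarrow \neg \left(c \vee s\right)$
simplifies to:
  $\neg c \wedge \left(h \vee \neg s\right)$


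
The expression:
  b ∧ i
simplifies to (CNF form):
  b ∧ i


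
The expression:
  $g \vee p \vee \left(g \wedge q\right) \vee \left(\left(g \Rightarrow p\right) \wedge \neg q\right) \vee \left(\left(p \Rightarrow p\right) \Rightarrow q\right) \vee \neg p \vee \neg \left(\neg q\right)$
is always true.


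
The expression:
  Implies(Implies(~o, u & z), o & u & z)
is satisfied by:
  {u: False, o: False, z: False}
  {z: True, u: False, o: False}
  {u: True, z: False, o: False}
  {z: True, o: True, u: True}


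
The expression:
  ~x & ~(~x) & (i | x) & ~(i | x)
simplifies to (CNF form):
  False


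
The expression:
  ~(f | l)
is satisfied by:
  {l: False, f: False}


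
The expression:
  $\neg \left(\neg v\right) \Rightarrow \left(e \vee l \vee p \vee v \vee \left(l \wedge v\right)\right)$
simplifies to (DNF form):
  $\text{True}$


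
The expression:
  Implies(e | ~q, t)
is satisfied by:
  {t: True, q: True, e: False}
  {t: True, q: False, e: False}
  {t: True, e: True, q: True}
  {t: True, e: True, q: False}
  {q: True, e: False, t: False}


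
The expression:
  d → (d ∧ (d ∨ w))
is always true.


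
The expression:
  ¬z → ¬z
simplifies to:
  True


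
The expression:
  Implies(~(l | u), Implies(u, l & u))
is always true.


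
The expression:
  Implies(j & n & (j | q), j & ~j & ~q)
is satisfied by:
  {n: False, j: False}
  {j: True, n: False}
  {n: True, j: False}


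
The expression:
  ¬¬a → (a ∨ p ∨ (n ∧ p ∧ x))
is always true.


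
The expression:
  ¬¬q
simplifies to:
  q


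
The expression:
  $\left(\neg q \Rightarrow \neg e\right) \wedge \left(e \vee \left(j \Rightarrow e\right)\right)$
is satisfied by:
  {q: True, e: False, j: False}
  {e: False, j: False, q: False}
  {q: True, e: True, j: False}
  {j: True, q: True, e: True}


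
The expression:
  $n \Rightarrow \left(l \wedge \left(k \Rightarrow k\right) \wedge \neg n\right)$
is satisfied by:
  {n: False}


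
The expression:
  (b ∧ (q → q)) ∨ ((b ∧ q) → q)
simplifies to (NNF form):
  True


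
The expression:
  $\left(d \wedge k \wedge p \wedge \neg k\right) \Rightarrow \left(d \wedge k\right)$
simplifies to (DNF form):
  $\text{True}$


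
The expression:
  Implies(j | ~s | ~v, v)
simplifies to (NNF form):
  v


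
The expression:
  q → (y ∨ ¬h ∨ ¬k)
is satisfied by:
  {y: True, h: False, k: False, q: False}
  {y: False, h: False, k: False, q: False}
  {y: True, q: True, h: False, k: False}
  {q: True, y: False, h: False, k: False}
  {y: True, k: True, q: False, h: False}
  {k: True, q: False, h: False, y: False}
  {y: True, q: True, k: True, h: False}
  {q: True, k: True, y: False, h: False}
  {y: True, h: True, q: False, k: False}
  {h: True, q: False, k: False, y: False}
  {y: True, q: True, h: True, k: False}
  {q: True, h: True, y: False, k: False}
  {y: True, k: True, h: True, q: False}
  {k: True, h: True, q: False, y: False}
  {y: True, q: True, k: True, h: True}


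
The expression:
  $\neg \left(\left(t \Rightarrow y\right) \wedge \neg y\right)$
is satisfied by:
  {y: True, t: True}
  {y: True, t: False}
  {t: True, y: False}


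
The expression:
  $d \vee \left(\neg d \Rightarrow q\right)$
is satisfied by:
  {d: True, q: True}
  {d: True, q: False}
  {q: True, d: False}


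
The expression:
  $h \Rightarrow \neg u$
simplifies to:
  $\neg h \vee \neg u$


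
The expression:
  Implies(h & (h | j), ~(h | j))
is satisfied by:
  {h: False}


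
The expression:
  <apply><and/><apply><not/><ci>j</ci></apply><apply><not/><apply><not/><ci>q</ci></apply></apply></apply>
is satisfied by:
  {q: True, j: False}


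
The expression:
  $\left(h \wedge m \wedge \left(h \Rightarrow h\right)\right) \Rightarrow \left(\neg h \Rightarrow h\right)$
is always true.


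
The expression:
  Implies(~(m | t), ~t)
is always true.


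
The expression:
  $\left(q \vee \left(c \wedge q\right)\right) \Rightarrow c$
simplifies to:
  $c \vee \neg q$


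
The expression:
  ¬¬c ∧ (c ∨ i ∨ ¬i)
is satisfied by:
  {c: True}


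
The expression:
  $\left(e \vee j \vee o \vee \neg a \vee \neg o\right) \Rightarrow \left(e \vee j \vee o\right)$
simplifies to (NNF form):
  $e \vee j \vee o$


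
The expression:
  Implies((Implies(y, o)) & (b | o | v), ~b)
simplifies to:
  ~b | (y & ~o)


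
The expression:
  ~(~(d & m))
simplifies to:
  d & m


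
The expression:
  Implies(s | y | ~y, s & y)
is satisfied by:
  {s: True, y: True}


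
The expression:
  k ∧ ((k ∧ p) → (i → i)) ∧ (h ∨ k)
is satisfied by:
  {k: True}


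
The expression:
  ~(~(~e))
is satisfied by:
  {e: False}


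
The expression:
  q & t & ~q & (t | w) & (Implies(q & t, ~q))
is never true.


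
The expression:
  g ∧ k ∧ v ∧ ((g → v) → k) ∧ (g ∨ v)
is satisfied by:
  {k: True, g: True, v: True}


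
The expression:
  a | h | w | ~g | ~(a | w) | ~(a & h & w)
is always true.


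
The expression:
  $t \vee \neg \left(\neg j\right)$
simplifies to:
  $j \vee t$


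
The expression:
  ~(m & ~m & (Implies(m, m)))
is always true.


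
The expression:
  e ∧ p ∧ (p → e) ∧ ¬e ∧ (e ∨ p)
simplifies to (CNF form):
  False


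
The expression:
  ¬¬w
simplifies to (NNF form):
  w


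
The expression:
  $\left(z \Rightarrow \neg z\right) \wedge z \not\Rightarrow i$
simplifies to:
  $\text{False}$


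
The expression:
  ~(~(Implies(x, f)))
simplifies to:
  f | ~x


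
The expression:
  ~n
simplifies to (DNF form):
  ~n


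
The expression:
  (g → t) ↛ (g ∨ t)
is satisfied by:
  {g: False, t: False}


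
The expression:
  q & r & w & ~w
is never true.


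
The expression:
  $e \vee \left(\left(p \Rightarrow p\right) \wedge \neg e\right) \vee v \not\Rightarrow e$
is always true.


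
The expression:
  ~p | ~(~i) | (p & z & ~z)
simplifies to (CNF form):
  i | ~p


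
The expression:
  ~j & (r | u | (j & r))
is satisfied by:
  {r: True, u: True, j: False}
  {r: True, u: False, j: False}
  {u: True, r: False, j: False}


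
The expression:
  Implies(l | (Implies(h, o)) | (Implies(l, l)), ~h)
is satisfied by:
  {h: False}


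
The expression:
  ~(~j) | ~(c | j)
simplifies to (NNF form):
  j | ~c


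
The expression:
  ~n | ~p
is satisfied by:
  {p: False, n: False}
  {n: True, p: False}
  {p: True, n: False}


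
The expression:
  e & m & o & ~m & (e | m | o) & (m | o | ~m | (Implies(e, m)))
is never true.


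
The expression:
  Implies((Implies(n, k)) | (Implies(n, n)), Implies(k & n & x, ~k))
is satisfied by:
  {x: False, k: False, n: False}
  {n: True, x: False, k: False}
  {k: True, x: False, n: False}
  {n: True, k: True, x: False}
  {x: True, n: False, k: False}
  {n: True, x: True, k: False}
  {k: True, x: True, n: False}


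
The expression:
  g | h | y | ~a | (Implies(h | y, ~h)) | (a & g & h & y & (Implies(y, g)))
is always true.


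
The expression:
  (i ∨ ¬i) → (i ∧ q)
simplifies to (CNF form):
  i ∧ q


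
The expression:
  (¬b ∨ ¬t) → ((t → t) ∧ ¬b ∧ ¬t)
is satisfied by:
  {t: False, b: False}
  {b: True, t: True}


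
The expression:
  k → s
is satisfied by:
  {s: True, k: False}
  {k: False, s: False}
  {k: True, s: True}


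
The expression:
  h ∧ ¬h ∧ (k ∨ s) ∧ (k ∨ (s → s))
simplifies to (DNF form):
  False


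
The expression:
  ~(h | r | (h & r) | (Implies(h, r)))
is never true.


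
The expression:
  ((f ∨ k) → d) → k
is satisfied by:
  {k: True, f: True, d: False}
  {k: True, d: False, f: False}
  {k: True, f: True, d: True}
  {k: True, d: True, f: False}
  {f: True, d: False, k: False}


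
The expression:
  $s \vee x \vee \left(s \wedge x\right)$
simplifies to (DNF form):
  $s \vee x$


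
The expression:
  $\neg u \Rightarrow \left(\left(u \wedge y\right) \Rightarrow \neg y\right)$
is always true.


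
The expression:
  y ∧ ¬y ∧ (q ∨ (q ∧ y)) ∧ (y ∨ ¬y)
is never true.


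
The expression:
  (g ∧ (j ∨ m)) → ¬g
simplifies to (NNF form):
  (¬j ∧ ¬m) ∨ ¬g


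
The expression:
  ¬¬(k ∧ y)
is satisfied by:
  {y: True, k: True}


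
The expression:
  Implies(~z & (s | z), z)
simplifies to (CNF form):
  z | ~s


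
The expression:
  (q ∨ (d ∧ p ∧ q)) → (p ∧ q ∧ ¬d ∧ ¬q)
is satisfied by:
  {q: False}


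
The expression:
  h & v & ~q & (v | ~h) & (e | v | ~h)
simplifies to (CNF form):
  h & v & ~q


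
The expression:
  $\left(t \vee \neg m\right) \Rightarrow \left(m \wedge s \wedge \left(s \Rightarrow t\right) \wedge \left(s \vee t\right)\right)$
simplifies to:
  $m \wedge \left(s \vee \neg t\right)$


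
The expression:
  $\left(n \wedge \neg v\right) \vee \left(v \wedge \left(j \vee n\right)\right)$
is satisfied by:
  {n: True, v: True, j: True}
  {n: True, v: True, j: False}
  {n: True, j: True, v: False}
  {n: True, j: False, v: False}
  {v: True, j: True, n: False}


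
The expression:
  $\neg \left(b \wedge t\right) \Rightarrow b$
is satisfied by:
  {b: True}


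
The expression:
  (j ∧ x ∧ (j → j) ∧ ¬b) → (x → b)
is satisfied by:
  {b: True, x: False, j: False}
  {x: False, j: False, b: False}
  {j: True, b: True, x: False}
  {j: True, x: False, b: False}
  {b: True, x: True, j: False}
  {x: True, b: False, j: False}
  {j: True, x: True, b: True}


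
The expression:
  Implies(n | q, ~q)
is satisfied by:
  {q: False}


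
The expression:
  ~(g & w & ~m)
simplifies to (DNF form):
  m | ~g | ~w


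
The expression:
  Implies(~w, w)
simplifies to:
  w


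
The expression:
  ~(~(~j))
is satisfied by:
  {j: False}


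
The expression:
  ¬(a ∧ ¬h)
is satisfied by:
  {h: True, a: False}
  {a: False, h: False}
  {a: True, h: True}


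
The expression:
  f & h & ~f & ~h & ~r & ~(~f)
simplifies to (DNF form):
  False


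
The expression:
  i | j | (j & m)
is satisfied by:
  {i: True, j: True}
  {i: True, j: False}
  {j: True, i: False}


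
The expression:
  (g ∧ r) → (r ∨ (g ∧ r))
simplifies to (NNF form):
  True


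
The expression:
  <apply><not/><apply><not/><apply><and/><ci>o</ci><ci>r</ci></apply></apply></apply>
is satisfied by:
  {r: True, o: True}


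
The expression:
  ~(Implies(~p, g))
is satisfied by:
  {g: False, p: False}


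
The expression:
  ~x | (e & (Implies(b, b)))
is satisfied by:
  {e: True, x: False}
  {x: False, e: False}
  {x: True, e: True}


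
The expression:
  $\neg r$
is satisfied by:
  {r: False}


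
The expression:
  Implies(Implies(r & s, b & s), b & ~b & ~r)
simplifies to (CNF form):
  r & s & ~b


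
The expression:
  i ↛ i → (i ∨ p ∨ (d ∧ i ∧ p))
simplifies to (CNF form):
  True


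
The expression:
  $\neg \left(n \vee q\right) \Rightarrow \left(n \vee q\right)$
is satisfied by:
  {n: True, q: True}
  {n: True, q: False}
  {q: True, n: False}


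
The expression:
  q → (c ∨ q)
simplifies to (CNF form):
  True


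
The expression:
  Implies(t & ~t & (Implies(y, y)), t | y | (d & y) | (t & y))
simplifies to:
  True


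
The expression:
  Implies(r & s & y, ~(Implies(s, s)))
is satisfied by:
  {s: False, y: False, r: False}
  {r: True, s: False, y: False}
  {y: True, s: False, r: False}
  {r: True, y: True, s: False}
  {s: True, r: False, y: False}
  {r: True, s: True, y: False}
  {y: True, s: True, r: False}
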